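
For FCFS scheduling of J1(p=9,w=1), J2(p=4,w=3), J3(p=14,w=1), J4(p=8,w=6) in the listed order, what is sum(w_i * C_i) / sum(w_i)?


Completion times:
  J1: C=9, w×C=1×9=9
  J2: C=13, w×C=3×13=39
  J3: C=27, w×C=1×27=27
  J4: C=35, w×C=6×35=210
Sum w×C = 285
Sum w = 11
Weighted avg = 285/11
= 25.91


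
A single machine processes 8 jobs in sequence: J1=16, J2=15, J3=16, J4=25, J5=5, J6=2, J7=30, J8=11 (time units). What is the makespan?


Sequential makespan: sum all processing times
= 16 + 15 + 16 + 25 + 5 + 2 + 30 + 11
= 120 time units


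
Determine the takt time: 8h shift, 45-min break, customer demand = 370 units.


Available = 8×60 - 45 = 435 min
Takt time = 435 / 370
= 1.18 min/unit


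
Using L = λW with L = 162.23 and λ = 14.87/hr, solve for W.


Little's law: L = λW → W = L / λ
= 162.23 / 14.87
= 10.91 hours


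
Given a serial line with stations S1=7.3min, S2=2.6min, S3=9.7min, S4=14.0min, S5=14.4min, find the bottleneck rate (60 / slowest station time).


Bottleneck = longest station time
Station times: [7.3, 2.6, 9.7, 14.0, 14.4]
Max = 14.4 min
Rate = 60 / 14.4
= 4.17 units/hour (bottleneck: 14.4min)


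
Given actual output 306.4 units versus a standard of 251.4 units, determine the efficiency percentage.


Efficiency = (actual / standard) × 100
= (306.4 / 251.4) × 100
= 121.9%


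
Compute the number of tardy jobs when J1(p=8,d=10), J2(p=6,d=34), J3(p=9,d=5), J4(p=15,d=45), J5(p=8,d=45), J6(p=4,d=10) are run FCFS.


Completion vs due date:
  J1: C=8, d=10 → on time
  J2: C=14, d=34 → on time
  J3: C=23, d=5 → TARDY
  J4: C=38, d=45 → on time
  J5: C=46, d=45 → TARDY
  J6: C=50, d=10 → TARDY
Tardy jobs: J3, J5, J6
Count = 3


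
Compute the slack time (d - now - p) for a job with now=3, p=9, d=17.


Slack = due - current_time - processing
= 17 - 3 - 9
= 5


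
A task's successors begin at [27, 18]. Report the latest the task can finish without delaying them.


LF = min of all successor start times
Successors start at: [27, 18]
LF = min(27, 18)
= 18


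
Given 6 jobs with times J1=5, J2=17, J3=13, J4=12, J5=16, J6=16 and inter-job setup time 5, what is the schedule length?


Makespan = Σ processing + (n-1) × setup
= (5 + 17 + 13 + 12 + 16 + 16) + (6-1)×5
= 79 + 25
= 104 time units


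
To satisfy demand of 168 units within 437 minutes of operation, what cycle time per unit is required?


Cycle time = available time / demand
= 437 / 168
= 2.60 min/unit


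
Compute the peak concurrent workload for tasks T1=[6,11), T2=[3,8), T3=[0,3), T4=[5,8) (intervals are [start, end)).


Check each time point for overlaps:
  t=6: 3 tasks active (T1, T2, T4)
Max concurrent = 3


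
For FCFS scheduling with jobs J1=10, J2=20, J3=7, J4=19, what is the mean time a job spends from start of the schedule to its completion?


Completion times:
  J1: completes at 10
  J2: completes at 30
  J3: completes at 37
  J4: completes at 56
Sum = 133
Average = 133/4
= 33.25


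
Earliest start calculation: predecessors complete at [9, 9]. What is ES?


ES = max of all predecessor completion times
Predecessors: [9, 9]
ES = max(9, 9)
= 9


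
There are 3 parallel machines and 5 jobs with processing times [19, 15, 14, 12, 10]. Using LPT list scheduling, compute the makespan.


Jobs (LPT sorted): [19, 15, 14, 12, 10]
Machines: 3
  J=19 → Machine 1 (load: 0+19=19)
  J=15 → Machine 2 (load: 0+15=15)
  J=14 → Machine 3 (load: 0+14=14)
  J=12 → Machine 3 (load: 14+12=26)
  J=10 → Machine 2 (load: 15+10=25)
Machine loads: [19, 25, 26]
Makespan = max = 26 time units


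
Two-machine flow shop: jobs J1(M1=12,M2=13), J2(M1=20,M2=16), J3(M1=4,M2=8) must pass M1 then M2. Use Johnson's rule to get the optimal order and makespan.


Johnson's rule:
Group 1 (M1≤M2, sort by M1): ['J3', 'J1']
Group 2 (M1>M2, sort desc M2): ['J2']
Sequence: J3 → J1 → J2
Makespan calculation:
  J3: M1 done=4, M2 done=12
  J1: M1 done=16, M2 done=29
  J2: M1 done=36, M2 done=52
= Sequence: J3 → J1 → J2, Makespan: 52


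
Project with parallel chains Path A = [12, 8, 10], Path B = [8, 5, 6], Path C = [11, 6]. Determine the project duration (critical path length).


Path A: 12 + 8 + 10 = 30
Path B: 8 + 5 + 6 = 19
Path C: 11 + 6 = 17
Critical path = longest = max(30, 19, 17)
= 30 (Path A)


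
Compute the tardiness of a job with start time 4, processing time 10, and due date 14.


Completion = start + processing = 4 + 10 = 14
Tardiness = max(0, C - d) = max(0, 14 - 14)
= max(0, 0)
= 0


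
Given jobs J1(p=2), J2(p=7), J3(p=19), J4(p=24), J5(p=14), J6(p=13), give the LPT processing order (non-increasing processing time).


LPT: sort by longest processing time first
  J4: p=24
  J3: p=19
  J5: p=14
  J6: p=13
  J2: p=7
  J1: p=2
Order: J4 → J3 → J5 → J6 → J2 → J1


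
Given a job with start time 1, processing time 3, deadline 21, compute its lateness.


Completion = 1 + 3 = 4
Lateness = C - d = 4 - 21
= -17


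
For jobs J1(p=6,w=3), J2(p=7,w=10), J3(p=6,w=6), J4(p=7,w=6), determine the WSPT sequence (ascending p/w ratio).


WSPT (Smith's rule): sort by p/w ascending
  J2: p/w = 7/10 = 0.700
  J3: p/w = 6/6 = 1.000
  J4: p/w = 7/6 = 1.167
  J1: p/w = 6/3 = 2.000
Order: J2 → J3 → J4 → J1


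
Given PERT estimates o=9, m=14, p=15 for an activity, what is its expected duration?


te = (o + 4m + p) / 6
= (9 + 4×14 + 15) / 6
= (9 + 56 + 15) / 6
= 80 / 6
= 13.33


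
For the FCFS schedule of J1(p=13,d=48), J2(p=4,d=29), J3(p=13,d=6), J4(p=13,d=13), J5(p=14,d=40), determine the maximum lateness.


Lateness per job (L = C - d):
  J1: C=13, d=48, L=-35
  J2: C=17, d=29, L=-12
  J3: C=30, d=6, L=24
  J4: C=43, d=13, L=30
  J5: C=57, d=40, L=17
Lmax = max(-35, -12, 24, 30, 17)
= 30


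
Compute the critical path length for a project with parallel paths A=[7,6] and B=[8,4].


Path A: 7 + 6 = 13
Path B: 8 + 4 = 12
Critical path = longest = max(13, 12)
= 13 (Path A)


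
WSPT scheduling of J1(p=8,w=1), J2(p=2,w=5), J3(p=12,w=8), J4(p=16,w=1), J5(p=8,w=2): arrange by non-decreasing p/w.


WSPT (Smith's rule): sort by p/w ascending
  J2: p/w = 2/5 = 0.400
  J3: p/w = 12/8 = 1.500
  J5: p/w = 8/2 = 4.000
  J1: p/w = 8/1 = 8.000
  J4: p/w = 16/1 = 16.000
Order: J2 → J3 → J5 → J1 → J4


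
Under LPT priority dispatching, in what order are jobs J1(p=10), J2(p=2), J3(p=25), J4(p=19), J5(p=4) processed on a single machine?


LPT: sort by longest processing time first
  J3: p=25
  J4: p=19
  J1: p=10
  J5: p=4
  J2: p=2
Order: J3 → J4 → J1 → J5 → J2


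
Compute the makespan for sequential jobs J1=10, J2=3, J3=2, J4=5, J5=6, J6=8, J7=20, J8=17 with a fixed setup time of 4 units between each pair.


Makespan = Σ processing + (n-1) × setup
= (10 + 3 + 2 + 5 + 6 + 8 + 20 + 17) + (8-1)×4
= 71 + 28
= 99 time units


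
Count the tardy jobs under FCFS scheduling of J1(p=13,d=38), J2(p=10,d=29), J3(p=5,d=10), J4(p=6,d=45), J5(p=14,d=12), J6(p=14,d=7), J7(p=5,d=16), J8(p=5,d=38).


Completion vs due date:
  J1: C=13, d=38 → on time
  J2: C=23, d=29 → on time
  J3: C=28, d=10 → TARDY
  J4: C=34, d=45 → on time
  J5: C=48, d=12 → TARDY
  J6: C=62, d=7 → TARDY
  J7: C=67, d=16 → TARDY
  J8: C=72, d=38 → TARDY
Tardy jobs: J3, J5, J6, J7, J8
Count = 5


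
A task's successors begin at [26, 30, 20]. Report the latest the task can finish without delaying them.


LF = min of all successor start times
Successors start at: [26, 30, 20]
LF = min(26, 30, 20)
= 20


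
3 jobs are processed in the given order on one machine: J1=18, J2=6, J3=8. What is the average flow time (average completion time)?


Completion times:
  J1: completes at 18
  J2: completes at 24
  J3: completes at 32
Sum = 74
Average = 74/3
= 24.67


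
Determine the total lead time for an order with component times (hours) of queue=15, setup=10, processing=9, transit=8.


Lead time = queue + setup + processing + transit
= 15 + 10 + 9 + 8
= 42 hours


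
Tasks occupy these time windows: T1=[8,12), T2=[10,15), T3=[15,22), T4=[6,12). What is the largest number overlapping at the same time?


Check each time point for overlaps:
  t=10: 3 tasks active (T1, T2, T4)
Max concurrent = 3


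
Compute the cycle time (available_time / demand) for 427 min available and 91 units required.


Cycle time = available time / demand
= 427 / 91
= 4.69 min/unit


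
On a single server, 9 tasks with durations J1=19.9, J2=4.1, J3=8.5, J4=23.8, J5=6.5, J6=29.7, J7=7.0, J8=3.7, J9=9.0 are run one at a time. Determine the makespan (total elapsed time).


Sequential makespan: sum all processing times
= 19.9 + 4.1 + 8.5 + 23.8 + 6.5 + 29.7 + 7.0 + 3.7 + 9.0
= 112.2 time units


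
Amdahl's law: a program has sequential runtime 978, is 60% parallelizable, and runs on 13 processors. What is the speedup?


Amdahl's law: T_p = T × ((1-p) + p/N)
= 978 × ((1-0.6) + 0.6/13)
= 978 × (0.40 + 0.0462)
= 978 × 0.4462
= 436.34
Speedup = 978/436.34
= 2.24×


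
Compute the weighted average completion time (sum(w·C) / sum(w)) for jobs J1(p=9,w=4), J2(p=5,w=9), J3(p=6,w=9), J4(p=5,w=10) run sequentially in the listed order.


Completion times:
  J1: C=9, w×C=4×9=36
  J2: C=14, w×C=9×14=126
  J3: C=20, w×C=9×20=180
  J4: C=25, w×C=10×25=250
Sum w×C = 592
Sum w = 32
Weighted avg = 592/32
= 18.50


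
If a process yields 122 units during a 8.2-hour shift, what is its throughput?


Throughput = units / time
= 122 / 8.2
= 14.9 units/hour


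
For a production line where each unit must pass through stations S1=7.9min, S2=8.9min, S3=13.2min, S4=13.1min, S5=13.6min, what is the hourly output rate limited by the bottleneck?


Bottleneck = longest station time
Station times: [7.9, 8.9, 13.2, 13.1, 13.6]
Max = 13.6 min
Rate = 60 / 13.6
= 4.41 units/hour (bottleneck: 13.6min)


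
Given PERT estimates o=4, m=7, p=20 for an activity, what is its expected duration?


te = (o + 4m + p) / 6
= (4 + 4×7 + 20) / 6
= (4 + 28 + 20) / 6
= 52 / 6
= 8.67


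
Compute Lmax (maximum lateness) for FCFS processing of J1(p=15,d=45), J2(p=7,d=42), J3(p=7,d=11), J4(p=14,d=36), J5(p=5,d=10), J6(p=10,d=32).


Lateness per job (L = C - d):
  J1: C=15, d=45, L=-30
  J2: C=22, d=42, L=-20
  J3: C=29, d=11, L=18
  J4: C=43, d=36, L=7
  J5: C=48, d=10, L=38
  J6: C=58, d=32, L=26
Lmax = max(-30, -20, 18, 7, 38, 26)
= 38


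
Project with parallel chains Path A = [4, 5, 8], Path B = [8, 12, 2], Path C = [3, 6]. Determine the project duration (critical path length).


Path A: 4 + 5 + 8 = 17
Path B: 8 + 12 + 2 = 22
Path C: 3 + 6 = 9
Critical path = longest = max(17, 22, 9)
= 22 (Path B)


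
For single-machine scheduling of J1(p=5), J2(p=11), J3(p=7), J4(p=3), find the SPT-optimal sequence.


SPT: sort by shortest processing time
  J4: p=3
  J1: p=5
  J3: p=7
  J2: p=11
Order: J4 → J1 → J3 → J2


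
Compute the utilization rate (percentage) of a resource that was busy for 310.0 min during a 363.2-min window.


Utilization = busy / total × 100
= 310.0 / 363.2 × 100
= 85.4%


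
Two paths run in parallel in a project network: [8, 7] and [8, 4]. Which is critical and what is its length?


Path A: 8 + 7 = 15
Path B: 8 + 4 = 12
Critical path = longest = max(15, 12)
= 15 (Path A)


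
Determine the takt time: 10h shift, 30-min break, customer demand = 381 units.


Available = 10×60 - 30 = 570 min
Takt time = 570 / 381
= 1.50 min/unit


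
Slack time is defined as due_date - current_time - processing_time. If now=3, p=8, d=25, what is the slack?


Slack = due - current_time - processing
= 25 - 3 - 8
= 14


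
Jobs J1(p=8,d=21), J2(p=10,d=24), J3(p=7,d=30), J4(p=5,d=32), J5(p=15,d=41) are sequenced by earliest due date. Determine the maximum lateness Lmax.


EDD order: J1 → J2 → J3 → J4 → J5
Completion and lateness:
  J1: C=8, d=21, L=8-21=-13
  J2: C=18, d=24, L=18-24=-6
  J3: C=25, d=30, L=25-30=-5
  J4: C=30, d=32, L=30-32=-2
  J5: C=45, d=41, L=45-41=4
Lmax = max(-13, -6, -5, -2, 4)
= 4


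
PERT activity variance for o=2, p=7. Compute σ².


σ² = ((p - o) / 6)² = (p - o)² / 36
= (7 - 2)² / 36
= 5² / 36
= 25 / 36
= 0.6944


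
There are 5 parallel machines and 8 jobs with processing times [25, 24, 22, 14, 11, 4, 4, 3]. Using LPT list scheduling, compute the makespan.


Jobs (LPT sorted): [25, 24, 22, 14, 11, 4, 4, 3]
Machines: 5
  J=25 → Machine 1 (load: 0+25=25)
  J=24 → Machine 2 (load: 0+24=24)
  J=22 → Machine 3 (load: 0+22=22)
  J=14 → Machine 4 (load: 0+14=14)
  J=11 → Machine 5 (load: 0+11=11)
  J=4 → Machine 5 (load: 11+4=15)
  J=4 → Machine 4 (load: 14+4=18)
  J=3 → Machine 5 (load: 15+3=18)
Machine loads: [25, 24, 22, 18, 18]
Makespan = max = 25 time units


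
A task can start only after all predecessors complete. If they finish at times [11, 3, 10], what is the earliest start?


ES = max of all predecessor completion times
Predecessors: [11, 3, 10]
ES = max(11, 3, 10)
= 11


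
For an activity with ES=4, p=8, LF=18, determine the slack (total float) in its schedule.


EF = ES + duration = 4 + 8 = 12
LS = LF - duration = 18 - 8 = 10
Total Float = LF - EF = 18 - 12
(or LS - ES = 10 - 4)
= 6


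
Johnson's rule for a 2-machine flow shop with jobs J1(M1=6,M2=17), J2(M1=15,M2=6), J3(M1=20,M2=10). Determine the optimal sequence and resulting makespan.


Johnson's rule:
Group 1 (M1≤M2, sort by M1): ['J1']
Group 2 (M1>M2, sort desc M2): ['J3', 'J2']
Sequence: J1 → J3 → J2
Makespan calculation:
  J1: M1 done=6, M2 done=23
  J3: M1 done=26, M2 done=36
  J2: M1 done=41, M2 done=47
= Sequence: J1 → J3 → J2, Makespan: 47


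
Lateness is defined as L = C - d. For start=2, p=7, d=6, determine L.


Completion = 2 + 7 = 9
Lateness = C - d = 9 - 6
= 3


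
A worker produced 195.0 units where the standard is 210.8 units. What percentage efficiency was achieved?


Efficiency = (actual / standard) × 100
= (195.0 / 210.8) × 100
= 92.5%


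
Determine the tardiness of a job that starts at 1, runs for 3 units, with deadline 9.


Completion = start + processing = 1 + 3 = 4
Tardiness = max(0, C - d) = max(0, 4 - 9)
= max(0, -5)
= 0


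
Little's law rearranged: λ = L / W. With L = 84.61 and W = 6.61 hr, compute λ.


Little's law: L = λW → λ = L / W
= 84.61 / 6.61
= 12.80 per hour


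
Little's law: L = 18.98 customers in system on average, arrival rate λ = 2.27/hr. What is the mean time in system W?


Little's law: L = λW → W = L / λ
= 18.98 / 2.27
= 8.36 hours


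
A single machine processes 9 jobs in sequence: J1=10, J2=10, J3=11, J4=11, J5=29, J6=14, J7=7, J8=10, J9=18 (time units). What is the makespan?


Sequential makespan: sum all processing times
= 10 + 10 + 11 + 11 + 29 + 14 + 7 + 10 + 18
= 120 time units


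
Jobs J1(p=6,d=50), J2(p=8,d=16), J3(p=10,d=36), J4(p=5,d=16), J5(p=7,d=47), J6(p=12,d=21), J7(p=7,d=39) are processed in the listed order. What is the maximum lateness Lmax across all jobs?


Lateness per job (L = C - d):
  J1: C=6, d=50, L=-44
  J2: C=14, d=16, L=-2
  J3: C=24, d=36, L=-12
  J4: C=29, d=16, L=13
  J5: C=36, d=47, L=-11
  J6: C=48, d=21, L=27
  J7: C=55, d=39, L=16
Lmax = max(-44, -2, -12, 13, -11, 27, 16)
= 27


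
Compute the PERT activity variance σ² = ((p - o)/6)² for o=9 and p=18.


σ² = ((p - o) / 6)² = (p - o)² / 36
= (18 - 9)² / 36
= 9² / 36
= 81 / 36
= 2.2500


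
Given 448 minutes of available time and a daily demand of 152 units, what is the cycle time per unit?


Cycle time = available time / demand
= 448 / 152
= 2.95 min/unit


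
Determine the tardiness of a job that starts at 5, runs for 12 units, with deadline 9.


Completion = start + processing = 5 + 12 = 17
Tardiness = max(0, C - d) = max(0, 17 - 9)
= max(0, 8)
= 8


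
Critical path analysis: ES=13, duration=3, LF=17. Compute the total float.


EF = ES + duration = 13 + 3 = 16
LS = LF - duration = 17 - 3 = 14
Total Float = LF - EF = 17 - 16
(or LS - ES = 14 - 13)
= 1


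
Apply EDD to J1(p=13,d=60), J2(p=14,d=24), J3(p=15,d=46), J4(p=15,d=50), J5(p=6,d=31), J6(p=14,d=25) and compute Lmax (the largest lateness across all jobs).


EDD order: J2 → J6 → J5 → J3 → J4 → J1
Completion and lateness:
  J2: C=14, d=24, L=14-24=-10
  J6: C=28, d=25, L=28-25=3
  J5: C=34, d=31, L=34-31=3
  J3: C=49, d=46, L=49-46=3
  J4: C=64, d=50, L=64-50=14
  J1: C=77, d=60, L=77-60=17
Lmax = max(-10, 3, 3, 3, 14, 17)
= 17


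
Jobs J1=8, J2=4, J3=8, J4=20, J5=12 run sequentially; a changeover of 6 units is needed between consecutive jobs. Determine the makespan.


Makespan = Σ processing + (n-1) × setup
= (8 + 4 + 8 + 20 + 12) + (5-1)×6
= 52 + 24
= 76 time units


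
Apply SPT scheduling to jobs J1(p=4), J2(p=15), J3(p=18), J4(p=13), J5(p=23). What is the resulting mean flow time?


SPT order: J1 → J4 → J2 → J3 → J5
Completion times:
  J1: C=4
  J4: C=17
  J2: C=32
  J3: C=50
  J5: C=73
Sum = 176, n = 5
Mean flow = 176/5
= 35.20


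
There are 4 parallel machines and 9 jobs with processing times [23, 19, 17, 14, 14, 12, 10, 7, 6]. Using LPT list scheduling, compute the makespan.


Jobs (LPT sorted): [23, 19, 17, 14, 14, 12, 10, 7, 6]
Machines: 4
  J=23 → Machine 1 (load: 0+23=23)
  J=19 → Machine 2 (load: 0+19=19)
  J=17 → Machine 3 (load: 0+17=17)
  J=14 → Machine 4 (load: 0+14=14)
  J=14 → Machine 4 (load: 14+14=28)
  J=12 → Machine 3 (load: 17+12=29)
  J=10 → Machine 2 (load: 19+10=29)
  J=7 → Machine 1 (load: 23+7=30)
  J=6 → Machine 4 (load: 28+6=34)
Machine loads: [30, 29, 29, 34]
Makespan = max = 34 time units


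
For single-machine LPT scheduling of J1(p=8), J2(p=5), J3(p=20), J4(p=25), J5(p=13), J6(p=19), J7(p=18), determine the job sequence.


LPT: sort by longest processing time first
  J4: p=25
  J3: p=20
  J6: p=19
  J7: p=18
  J5: p=13
  J1: p=8
  J2: p=5
Order: J4 → J3 → J6 → J7 → J5 → J1 → J2


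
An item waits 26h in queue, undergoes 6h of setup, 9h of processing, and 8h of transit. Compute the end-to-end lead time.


Lead time = queue + setup + processing + transit
= 26 + 6 + 9 + 8
= 49 hours


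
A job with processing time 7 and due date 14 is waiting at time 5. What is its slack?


Slack = due - current_time - processing
= 14 - 5 - 7
= 2


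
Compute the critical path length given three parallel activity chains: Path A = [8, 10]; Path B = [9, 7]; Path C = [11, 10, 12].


Path A: 8 + 10 = 18
Path B: 9 + 7 = 16
Path C: 11 + 10 + 12 = 33
Critical path = longest = max(18, 16, 33)
= 33 (Path C)


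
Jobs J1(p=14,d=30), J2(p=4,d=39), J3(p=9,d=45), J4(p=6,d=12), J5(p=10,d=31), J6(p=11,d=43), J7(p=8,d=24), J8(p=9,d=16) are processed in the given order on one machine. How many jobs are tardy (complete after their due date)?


Completion vs due date:
  J1: C=14, d=30 → on time
  J2: C=18, d=39 → on time
  J3: C=27, d=45 → on time
  J4: C=33, d=12 → TARDY
  J5: C=43, d=31 → TARDY
  J6: C=54, d=43 → TARDY
  J7: C=62, d=24 → TARDY
  J8: C=71, d=16 → TARDY
Tardy jobs: J4, J5, J6, J7, J8
Count = 5


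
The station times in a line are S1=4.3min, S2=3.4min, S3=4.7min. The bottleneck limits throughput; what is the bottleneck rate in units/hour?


Bottleneck = longest station time
Station times: [4.3, 3.4, 4.7]
Max = 4.7 min
Rate = 60 / 4.7
= 12.77 units/hour (bottleneck: 4.7min)


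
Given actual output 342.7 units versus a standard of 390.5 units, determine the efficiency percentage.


Efficiency = (actual / standard) × 100
= (342.7 / 390.5) × 100
= 87.8%


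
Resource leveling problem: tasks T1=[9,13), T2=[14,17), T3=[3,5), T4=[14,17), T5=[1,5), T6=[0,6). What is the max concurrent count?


Check each time point for overlaps:
  t=3: 3 tasks active (T3, T5, T6)
Max concurrent = 3


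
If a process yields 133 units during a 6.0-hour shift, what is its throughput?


Throughput = units / time
= 133 / 6.0
= 22.2 units/hour


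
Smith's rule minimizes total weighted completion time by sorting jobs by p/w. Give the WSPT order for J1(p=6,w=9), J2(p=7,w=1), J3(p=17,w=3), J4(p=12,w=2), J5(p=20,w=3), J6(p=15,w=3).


WSPT (Smith's rule): sort by p/w ascending
  J1: p/w = 6/9 = 0.667
  J6: p/w = 15/3 = 5.000
  J3: p/w = 17/3 = 5.667
  J4: p/w = 12/2 = 6.000
  J5: p/w = 20/3 = 6.667
  J2: p/w = 7/1 = 7.000
Order: J1 → J6 → J3 → J4 → J5 → J2


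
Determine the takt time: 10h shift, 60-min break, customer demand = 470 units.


Available = 10×60 - 60 = 540 min
Takt time = 540 / 470
= 1.15 min/unit


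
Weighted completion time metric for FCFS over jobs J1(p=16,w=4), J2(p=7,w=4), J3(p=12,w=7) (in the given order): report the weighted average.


Completion times:
  J1: C=16, w×C=4×16=64
  J2: C=23, w×C=4×23=92
  J3: C=35, w×C=7×35=245
Sum w×C = 401
Sum w = 15
Weighted avg = 401/15
= 26.73


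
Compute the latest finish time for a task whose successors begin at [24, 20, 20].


LF = min of all successor start times
Successors start at: [24, 20, 20]
LF = min(24, 20, 20)
= 20


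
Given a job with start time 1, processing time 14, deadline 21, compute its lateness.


Completion = 1 + 14 = 15
Lateness = C - d = 15 - 21
= -6


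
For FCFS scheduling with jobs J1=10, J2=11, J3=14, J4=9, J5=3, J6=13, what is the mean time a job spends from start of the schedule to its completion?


Completion times:
  J1: completes at 10
  J2: completes at 21
  J3: completes at 35
  J4: completes at 44
  J5: completes at 47
  J6: completes at 60
Sum = 217
Average = 217/6
= 36.17


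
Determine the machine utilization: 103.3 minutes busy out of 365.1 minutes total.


Utilization = busy / total × 100
= 103.3 / 365.1 × 100
= 28.3%


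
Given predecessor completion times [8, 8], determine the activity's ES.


ES = max of all predecessor completion times
Predecessors: [8, 8]
ES = max(8, 8)
= 8


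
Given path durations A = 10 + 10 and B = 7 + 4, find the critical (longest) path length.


Path A: 10 + 10 = 20
Path B: 7 + 4 = 11
Critical path = longest = max(20, 11)
= 20 (Path A)


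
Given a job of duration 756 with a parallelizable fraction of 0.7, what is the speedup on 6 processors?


Amdahl's law: T_p = T × ((1-p) + p/N)
= 756 × ((1-0.7) + 0.7/6)
= 756 × (0.30 + 0.1167)
= 756 × 0.4167
= 315.00
Speedup = 756/315.00
= 2.40×


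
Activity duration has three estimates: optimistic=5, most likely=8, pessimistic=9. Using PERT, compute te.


te = (o + 4m + p) / 6
= (5 + 4×8 + 9) / 6
= (5 + 32 + 9) / 6
= 46 / 6
= 7.67


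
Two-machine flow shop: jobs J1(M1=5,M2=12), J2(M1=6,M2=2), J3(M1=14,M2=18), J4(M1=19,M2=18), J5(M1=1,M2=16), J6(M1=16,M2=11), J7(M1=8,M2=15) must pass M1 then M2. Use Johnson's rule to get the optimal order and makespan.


Johnson's rule:
Group 1 (M1≤M2, sort by M1): ['J5', 'J1', 'J7', 'J3']
Group 2 (M1>M2, sort desc M2): ['J4', 'J6', 'J2']
Sequence: J5 → J1 → J7 → J3 → J4 → J6 → J2
Makespan calculation:
  J5: M1 done=1, M2 done=17
  J1: M1 done=6, M2 done=29
  J7: M1 done=14, M2 done=44
  J3: M1 done=28, M2 done=62
  J4: M1 done=47, M2 done=80
  J6: M1 done=63, M2 done=91
  J2: M1 done=69, M2 done=93
= Sequence: J5 → J1 → J7 → J3 → J4 → J6 → J2, Makespan: 93


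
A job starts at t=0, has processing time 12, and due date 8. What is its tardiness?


Completion = start + processing = 0 + 12 = 12
Tardiness = max(0, C - d) = max(0, 12 - 8)
= max(0, 4)
= 4


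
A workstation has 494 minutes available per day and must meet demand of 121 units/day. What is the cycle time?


Cycle time = available time / demand
= 494 / 121
= 4.08 min/unit


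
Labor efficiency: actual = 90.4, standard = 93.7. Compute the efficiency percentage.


Efficiency = (actual / standard) × 100
= (90.4 / 93.7) × 100
= 96.5%


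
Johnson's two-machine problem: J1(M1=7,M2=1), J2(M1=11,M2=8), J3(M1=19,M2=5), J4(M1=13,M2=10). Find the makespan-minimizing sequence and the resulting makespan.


Johnson's rule:
Group 1 (M1≤M2, sort by M1): []
Group 2 (M1>M2, sort desc M2): ['J4', 'J2', 'J3', 'J1']
Sequence: J4 → J2 → J3 → J1
Makespan calculation:
  J4: M1 done=13, M2 done=23
  J2: M1 done=24, M2 done=32
  J3: M1 done=43, M2 done=48
  J1: M1 done=50, M2 done=51
= Sequence: J4 → J2 → J3 → J1, Makespan: 51


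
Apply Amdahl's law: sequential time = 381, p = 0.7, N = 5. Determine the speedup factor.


Amdahl's law: T_p = T × ((1-p) + p/N)
= 381 × ((1-0.7) + 0.7/5)
= 381 × (0.30 + 0.1400)
= 381 × 0.4400
= 167.64
Speedup = 381/167.64
= 2.27×


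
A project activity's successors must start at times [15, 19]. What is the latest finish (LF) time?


LF = min of all successor start times
Successors start at: [15, 19]
LF = min(15, 19)
= 15


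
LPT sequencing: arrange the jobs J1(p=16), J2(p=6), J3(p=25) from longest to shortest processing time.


LPT: sort by longest processing time first
  J3: p=25
  J1: p=16
  J2: p=6
Order: J3 → J1 → J2


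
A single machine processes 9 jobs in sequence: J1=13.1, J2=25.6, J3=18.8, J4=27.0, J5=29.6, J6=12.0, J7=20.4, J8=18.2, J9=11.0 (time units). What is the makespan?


Sequential makespan: sum all processing times
= 13.1 + 25.6 + 18.8 + 27.0 + 29.6 + 12.0 + 20.4 + 18.2 + 11.0
= 175.7 time units


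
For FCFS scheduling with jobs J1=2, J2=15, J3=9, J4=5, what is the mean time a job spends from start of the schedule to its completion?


Completion times:
  J1: completes at 2
  J2: completes at 17
  J3: completes at 26
  J4: completes at 31
Sum = 76
Average = 76/4
= 19.00


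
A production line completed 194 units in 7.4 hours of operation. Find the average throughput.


Throughput = units / time
= 194 / 7.4
= 26.2 units/hour


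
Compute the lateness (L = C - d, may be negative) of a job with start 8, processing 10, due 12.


Completion = 8 + 10 = 18
Lateness = C - d = 18 - 12
= 6


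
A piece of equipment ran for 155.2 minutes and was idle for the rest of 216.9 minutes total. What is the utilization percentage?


Utilization = busy / total × 100
= 155.2 / 216.9 × 100
= 71.6%


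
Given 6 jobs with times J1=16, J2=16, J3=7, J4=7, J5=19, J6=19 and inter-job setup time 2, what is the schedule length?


Makespan = Σ processing + (n-1) × setup
= (16 + 16 + 7 + 7 + 19 + 19) + (6-1)×2
= 84 + 10
= 94 time units


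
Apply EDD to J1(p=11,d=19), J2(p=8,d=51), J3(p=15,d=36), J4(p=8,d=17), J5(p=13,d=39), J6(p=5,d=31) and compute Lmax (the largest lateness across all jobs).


EDD order: J4 → J1 → J6 → J3 → J5 → J2
Completion and lateness:
  J4: C=8, d=17, L=8-17=-9
  J1: C=19, d=19, L=19-19=0
  J6: C=24, d=31, L=24-31=-7
  J3: C=39, d=36, L=39-36=3
  J5: C=52, d=39, L=52-39=13
  J2: C=60, d=51, L=60-51=9
Lmax = max(-9, 0, -7, 3, 13, 9)
= 13


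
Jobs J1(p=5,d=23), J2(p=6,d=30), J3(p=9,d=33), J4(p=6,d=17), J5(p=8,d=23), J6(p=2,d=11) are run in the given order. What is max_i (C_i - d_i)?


Lateness per job (L = C - d):
  J1: C=5, d=23, L=-18
  J2: C=11, d=30, L=-19
  J3: C=20, d=33, L=-13
  J4: C=26, d=17, L=9
  J5: C=34, d=23, L=11
  J6: C=36, d=11, L=25
Lmax = max(-18, -19, -13, 9, 11, 25)
= 25


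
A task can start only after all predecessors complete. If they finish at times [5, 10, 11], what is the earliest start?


ES = max of all predecessor completion times
Predecessors: [5, 10, 11]
ES = max(5, 10, 11)
= 11


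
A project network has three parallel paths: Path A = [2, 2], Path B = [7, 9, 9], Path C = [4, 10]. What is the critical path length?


Path A: 2 + 2 = 4
Path B: 7 + 9 + 9 = 25
Path C: 4 + 10 = 14
Critical path = longest = max(4, 25, 14)
= 25 (Path B)


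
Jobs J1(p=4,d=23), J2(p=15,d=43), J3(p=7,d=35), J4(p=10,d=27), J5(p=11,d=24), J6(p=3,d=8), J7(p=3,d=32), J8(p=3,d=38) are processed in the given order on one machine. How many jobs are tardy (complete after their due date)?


Completion vs due date:
  J1: C=4, d=23 → on time
  J2: C=19, d=43 → on time
  J3: C=26, d=35 → on time
  J4: C=36, d=27 → TARDY
  J5: C=47, d=24 → TARDY
  J6: C=50, d=8 → TARDY
  J7: C=53, d=32 → TARDY
  J8: C=56, d=38 → TARDY
Tardy jobs: J4, J5, J6, J7, J8
Count = 5


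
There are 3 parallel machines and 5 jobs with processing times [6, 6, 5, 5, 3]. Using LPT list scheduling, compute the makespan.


Jobs (LPT sorted): [6, 6, 5, 5, 3]
Machines: 3
  J=6 → Machine 1 (load: 0+6=6)
  J=6 → Machine 2 (load: 0+6=6)
  J=5 → Machine 3 (load: 0+5=5)
  J=5 → Machine 3 (load: 5+5=10)
  J=3 → Machine 1 (load: 6+3=9)
Machine loads: [9, 6, 10]
Makespan = max = 10 time units


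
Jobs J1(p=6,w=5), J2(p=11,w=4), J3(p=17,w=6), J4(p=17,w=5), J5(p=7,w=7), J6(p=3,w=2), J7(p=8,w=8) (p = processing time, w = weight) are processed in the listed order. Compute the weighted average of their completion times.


Completion times:
  J1: C=6, w×C=5×6=30
  J2: C=17, w×C=4×17=68
  J3: C=34, w×C=6×34=204
  J4: C=51, w×C=5×51=255
  J5: C=58, w×C=7×58=406
  J6: C=61, w×C=2×61=122
  J7: C=69, w×C=8×69=552
Sum w×C = 1637
Sum w = 37
Weighted avg = 1637/37
= 44.24


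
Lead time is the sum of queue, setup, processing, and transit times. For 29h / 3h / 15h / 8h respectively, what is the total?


Lead time = queue + setup + processing + transit
= 29 + 3 + 15 + 8
= 55 hours


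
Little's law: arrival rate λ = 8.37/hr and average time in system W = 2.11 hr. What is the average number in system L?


Little's law: L = λ × W
= 8.37 × 2.11
= 17.66


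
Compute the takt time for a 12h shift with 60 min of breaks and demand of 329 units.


Available = 12×60 - 60 = 660 min
Takt time = 660 / 329
= 2.01 min/unit


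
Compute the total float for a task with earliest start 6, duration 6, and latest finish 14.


EF = ES + duration = 6 + 6 = 12
LS = LF - duration = 14 - 6 = 8
Total Float = LF - EF = 14 - 12
(or LS - ES = 8 - 6)
= 2


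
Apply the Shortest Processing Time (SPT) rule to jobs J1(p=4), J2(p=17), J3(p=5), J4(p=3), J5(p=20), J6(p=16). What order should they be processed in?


SPT: sort by shortest processing time
  J4: p=3
  J1: p=4
  J3: p=5
  J6: p=16
  J2: p=17
  J5: p=20
Order: J4 → J1 → J3 → J6 → J2 → J5


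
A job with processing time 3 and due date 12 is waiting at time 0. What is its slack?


Slack = due - current_time - processing
= 12 - 0 - 3
= 9


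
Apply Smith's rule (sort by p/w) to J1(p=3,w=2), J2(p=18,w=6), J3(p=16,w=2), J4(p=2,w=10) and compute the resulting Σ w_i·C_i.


WSPT order (by p/w): J4 → J1 → J2 → J3
  J4: C=2, w·C=10×2=20
  J1: C=5, w·C=2×5=10
  J2: C=23, w·C=6×23=138
  J3: C=39, w·C=2×39=78
Σ w·C = 246
= 246


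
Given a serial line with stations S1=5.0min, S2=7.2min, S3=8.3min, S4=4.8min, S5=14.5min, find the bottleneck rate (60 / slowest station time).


Bottleneck = longest station time
Station times: [5.0, 7.2, 8.3, 4.8, 14.5]
Max = 14.5 min
Rate = 60 / 14.5
= 4.14 units/hour (bottleneck: 14.5min)


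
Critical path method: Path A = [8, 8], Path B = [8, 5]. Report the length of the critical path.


Path A: 8 + 8 = 16
Path B: 8 + 5 = 13
Critical path = longest = max(16, 13)
= 16 (Path A)


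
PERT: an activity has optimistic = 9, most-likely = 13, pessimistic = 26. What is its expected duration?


te = (o + 4m + p) / 6
= (9 + 4×13 + 26) / 6
= (9 + 52 + 26) / 6
= 87 / 6
= 14.50


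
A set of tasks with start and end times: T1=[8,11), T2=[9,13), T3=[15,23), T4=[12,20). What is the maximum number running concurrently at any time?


Check each time point for overlaps:
  t=9: 2 tasks active (T1, T2)
Max concurrent = 2


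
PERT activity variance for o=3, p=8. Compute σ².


σ² = ((p - o) / 6)² = (p - o)² / 36
= (8 - 3)² / 36
= 5² / 36
= 25 / 36
= 0.6944


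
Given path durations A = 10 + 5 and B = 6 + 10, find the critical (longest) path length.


Path A: 10 + 5 = 15
Path B: 6 + 10 = 16
Critical path = longest = max(15, 16)
= 16 (Path B)


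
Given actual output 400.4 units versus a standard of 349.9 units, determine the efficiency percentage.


Efficiency = (actual / standard) × 100
= (400.4 / 349.9) × 100
= 114.4%


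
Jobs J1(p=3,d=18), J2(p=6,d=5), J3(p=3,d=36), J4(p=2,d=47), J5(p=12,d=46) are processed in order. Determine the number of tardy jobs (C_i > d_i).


Completion vs due date:
  J1: C=3, d=18 → on time
  J2: C=9, d=5 → TARDY
  J3: C=12, d=36 → on time
  J4: C=14, d=47 → on time
  J5: C=26, d=46 → on time
Tardy jobs: J2
Count = 1


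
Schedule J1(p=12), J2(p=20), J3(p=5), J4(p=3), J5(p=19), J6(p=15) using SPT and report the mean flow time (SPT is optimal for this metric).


SPT order: J4 → J3 → J1 → J6 → J5 → J2
Completion times:
  J4: C=3
  J3: C=8
  J1: C=20
  J6: C=35
  J5: C=54
  J2: C=74
Sum = 194, n = 6
Mean flow = 194/6
= 32.33


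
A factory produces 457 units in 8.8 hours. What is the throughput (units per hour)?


Throughput = units / time
= 457 / 8.8
= 51.9 units/hour


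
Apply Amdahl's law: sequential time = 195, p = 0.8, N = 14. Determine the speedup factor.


Amdahl's law: T_p = T × ((1-p) + p/N)
= 195 × ((1-0.8) + 0.8/14)
= 195 × (0.20 + 0.0571)
= 195 × 0.2571
= 50.14
Speedup = 195/50.14
= 3.89×


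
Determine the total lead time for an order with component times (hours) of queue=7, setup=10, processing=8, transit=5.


Lead time = queue + setup + processing + transit
= 7 + 10 + 8 + 5
= 30 hours


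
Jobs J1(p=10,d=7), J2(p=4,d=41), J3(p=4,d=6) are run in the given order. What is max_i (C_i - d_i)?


Lateness per job (L = C - d):
  J1: C=10, d=7, L=3
  J2: C=14, d=41, L=-27
  J3: C=18, d=6, L=12
Lmax = max(3, -27, 12)
= 12


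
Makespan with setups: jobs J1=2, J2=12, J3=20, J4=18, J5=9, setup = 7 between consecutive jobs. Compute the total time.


Makespan = Σ processing + (n-1) × setup
= (2 + 12 + 20 + 18 + 9) + (5-1)×7
= 61 + 28
= 89 time units


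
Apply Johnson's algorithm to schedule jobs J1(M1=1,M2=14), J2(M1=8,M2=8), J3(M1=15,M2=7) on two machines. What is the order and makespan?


Johnson's rule:
Group 1 (M1≤M2, sort by M1): ['J1', 'J2']
Group 2 (M1>M2, sort desc M2): ['J3']
Sequence: J1 → J2 → J3
Makespan calculation:
  J1: M1 done=1, M2 done=15
  J2: M1 done=9, M2 done=23
  J3: M1 done=24, M2 done=31
= Sequence: J1 → J2 → J3, Makespan: 31


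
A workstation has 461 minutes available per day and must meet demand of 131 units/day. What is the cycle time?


Cycle time = available time / demand
= 461 / 131
= 3.52 min/unit


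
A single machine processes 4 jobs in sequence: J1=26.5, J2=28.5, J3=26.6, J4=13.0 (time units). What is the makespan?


Sequential makespan: sum all processing times
= 26.5 + 28.5 + 26.6 + 13.0
= 94.6 time units


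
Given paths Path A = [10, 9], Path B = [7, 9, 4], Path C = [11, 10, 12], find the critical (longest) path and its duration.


Path A: 10 + 9 = 19
Path B: 7 + 9 + 4 = 20
Path C: 11 + 10 + 12 = 33
Critical path = longest = max(19, 20, 33)
= 33 (Path C)


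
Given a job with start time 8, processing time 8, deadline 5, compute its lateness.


Completion = 8 + 8 = 16
Lateness = C - d = 16 - 5
= 11


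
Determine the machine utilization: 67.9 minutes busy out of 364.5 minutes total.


Utilization = busy / total × 100
= 67.9 / 364.5 × 100
= 18.6%


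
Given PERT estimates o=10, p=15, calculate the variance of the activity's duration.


σ² = ((p - o) / 6)² = (p - o)² / 36
= (15 - 10)² / 36
= 5² / 36
= 25 / 36
= 0.6944


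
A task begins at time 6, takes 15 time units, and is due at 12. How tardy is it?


Completion = start + processing = 6 + 15 = 21
Tardiness = max(0, C - d) = max(0, 21 - 12)
= max(0, 9)
= 9


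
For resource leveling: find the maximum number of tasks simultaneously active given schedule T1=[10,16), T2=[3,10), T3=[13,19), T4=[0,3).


Check each time point for overlaps:
  t=13: 2 tasks active (T1, T3)
Max concurrent = 2


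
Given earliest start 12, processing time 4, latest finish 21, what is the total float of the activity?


EF = ES + duration = 12 + 4 = 16
LS = LF - duration = 21 - 4 = 17
Total Float = LF - EF = 21 - 16
(or LS - ES = 17 - 12)
= 5


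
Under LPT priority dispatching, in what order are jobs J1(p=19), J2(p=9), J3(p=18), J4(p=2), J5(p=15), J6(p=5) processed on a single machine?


LPT: sort by longest processing time first
  J1: p=19
  J3: p=18
  J5: p=15
  J2: p=9
  J6: p=5
  J4: p=2
Order: J1 → J3 → J5 → J2 → J6 → J4


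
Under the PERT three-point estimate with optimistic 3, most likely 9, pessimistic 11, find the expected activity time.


te = (o + 4m + p) / 6
= (3 + 4×9 + 11) / 6
= (3 + 36 + 11) / 6
= 50 / 6
= 8.33


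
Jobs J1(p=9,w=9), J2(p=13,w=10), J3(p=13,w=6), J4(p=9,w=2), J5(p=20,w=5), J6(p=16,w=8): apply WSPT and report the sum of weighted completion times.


WSPT order (by p/w): J1 → J2 → J6 → J3 → J5 → J4
  J1: C=9, w·C=9×9=81
  J2: C=22, w·C=10×22=220
  J6: C=38, w·C=8×38=304
  J3: C=51, w·C=6×51=306
  J5: C=71, w·C=5×71=355
  J4: C=80, w·C=2×80=160
Σ w·C = 1426
= 1426


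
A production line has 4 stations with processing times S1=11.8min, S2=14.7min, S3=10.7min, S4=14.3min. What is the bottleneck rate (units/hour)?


Bottleneck = longest station time
Station times: [11.8, 14.7, 10.7, 14.3]
Max = 14.7 min
Rate = 60 / 14.7
= 4.08 units/hour (bottleneck: 14.7min)


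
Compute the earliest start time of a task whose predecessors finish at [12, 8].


ES = max of all predecessor completion times
Predecessors: [12, 8]
ES = max(12, 8)
= 12


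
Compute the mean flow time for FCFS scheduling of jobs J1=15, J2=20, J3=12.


Completion times:
  J1: completes at 15
  J2: completes at 35
  J3: completes at 47
Sum = 97
Average = 97/3
= 32.33


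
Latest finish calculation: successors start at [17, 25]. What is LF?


LF = min of all successor start times
Successors start at: [17, 25]
LF = min(17, 25)
= 17


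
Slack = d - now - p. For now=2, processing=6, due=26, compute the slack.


Slack = due - current_time - processing
= 26 - 2 - 6
= 18


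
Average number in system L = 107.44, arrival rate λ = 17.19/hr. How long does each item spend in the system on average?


Little's law: L = λW → W = L / λ
= 107.44 / 17.19
= 6.25 hours


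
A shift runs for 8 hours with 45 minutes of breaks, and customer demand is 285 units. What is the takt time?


Available = 8×60 - 45 = 435 min
Takt time = 435 / 285
= 1.53 min/unit


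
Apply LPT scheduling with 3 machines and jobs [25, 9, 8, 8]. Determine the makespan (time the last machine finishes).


Jobs (LPT sorted): [25, 9, 8, 8]
Machines: 3
  J=25 → Machine 1 (load: 0+25=25)
  J=9 → Machine 2 (load: 0+9=9)
  J=8 → Machine 3 (load: 0+8=8)
  J=8 → Machine 3 (load: 8+8=16)
Machine loads: [25, 9, 16]
Makespan = max = 25 time units


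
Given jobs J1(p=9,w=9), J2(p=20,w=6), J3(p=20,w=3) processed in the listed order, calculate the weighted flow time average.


Completion times:
  J1: C=9, w×C=9×9=81
  J2: C=29, w×C=6×29=174
  J3: C=49, w×C=3×49=147
Sum w×C = 402
Sum w = 18
Weighted avg = 402/18
= 22.33


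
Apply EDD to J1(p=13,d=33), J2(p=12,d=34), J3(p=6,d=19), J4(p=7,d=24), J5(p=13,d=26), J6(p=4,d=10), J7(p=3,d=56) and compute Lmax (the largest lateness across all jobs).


EDD order: J6 → J3 → J4 → J5 → J1 → J2 → J7
Completion and lateness:
  J6: C=4, d=10, L=4-10=-6
  J3: C=10, d=19, L=10-19=-9
  J4: C=17, d=24, L=17-24=-7
  J5: C=30, d=26, L=30-26=4
  J1: C=43, d=33, L=43-33=10
  J2: C=55, d=34, L=55-34=21
  J7: C=58, d=56, L=58-56=2
Lmax = max(-6, -9, -7, 4, 10, 21, 2)
= 21


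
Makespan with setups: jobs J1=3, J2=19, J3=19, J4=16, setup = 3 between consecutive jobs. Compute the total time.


Makespan = Σ processing + (n-1) × setup
= (3 + 19 + 19 + 16) + (4-1)×3
= 57 + 9
= 66 time units
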